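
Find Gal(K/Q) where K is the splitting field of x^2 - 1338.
Gal(K/Q) = Z/2Z (cyclic of order 2)

x^2 - 1338 is irreducible over Q since 1338 is not a rational square. The splitting field Q(sqrt(1338)) has degree 2 over Q, and its unique nontrivial automorphism is sqrt(1338) ↦ -sqrt(1338). Hence Gal(Q(sqrt(1338))/Q) = Z/2Z.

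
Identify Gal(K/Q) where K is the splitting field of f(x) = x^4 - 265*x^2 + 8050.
Gal(K/Q) = V_4 (Klein four-group, Z/2Z × Z/2Z)

f factors as (x^2 - 230)(x^2 - 35), so the splitting field is K = Q(sqrt(230), sqrt(35)). The elements 230, 35, 8050 are all non-squares in Q, so sqrt(230) and sqrt(35) generate independent quadratic extensions. Thus [K:Q] = 4 and Gal(K/Q) is generated by the two order-2 automorphisms sqrt(230) ↦ -sqrt(230) and sqrt(35) ↦ -sqrt(35), giving V_4.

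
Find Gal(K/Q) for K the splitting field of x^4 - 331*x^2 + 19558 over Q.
Gal(K/Q) = V_4 (Klein four-group, Z/2Z × Z/2Z)

f factors as (x^2 - 77)(x^2 - 254), so the splitting field is K = Q(sqrt(77), sqrt(254)). The elements 77, 254, 19558 are all non-squares in Q, so sqrt(77) and sqrt(254) generate independent quadratic extensions. Thus [K:Q] = 4 and Gal(K/Q) is generated by the two order-2 automorphisms sqrt(77) ↦ -sqrt(77) and sqrt(254) ↦ -sqrt(254), giving V_4.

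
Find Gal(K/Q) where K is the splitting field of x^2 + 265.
Gal(K/Q) = Z/2Z (cyclic of order 2)

x^2 + 265 is irreducible over Q since -265 is not a rational square. The splitting field Q(sqrt(-265)) has degree 2 over Q, and its unique nontrivial automorphism is sqrt(-265) ↦ -sqrt(-265). Hence Gal(Q(sqrt(-265))/Q) = Z/2Z.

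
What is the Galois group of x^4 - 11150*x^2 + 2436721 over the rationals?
Gal(K/Q) = Z/2Z (cyclic of order 2)

f factors as (x^2 - 10927)(x^2 - 223), so the splitting field is K = Q(sqrt(10927), sqrt(223)). The squarefree part of 10927 is 223 and the squarefree part of 223 is also 223, so sqrt(10927) and sqrt(223) are both rational multiples of sqrt(223). Hence Q(sqrt(10927)) = Q(sqrt(223)) = Q(sqrt(223)), and the splitting field collapses to a single degree-2 extension with Galois group Z/2Z.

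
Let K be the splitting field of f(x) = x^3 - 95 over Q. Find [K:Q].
[K:Q] = 6

x^3 - 95 has one real root r = 95^(1/3) and two complex roots r*zeta_3, r*zeta_3^2 where zeta_3 = e^(2*pi*i/3). The splitting field is Q(r, zeta_3). [Q(r):Q] = 3 and [Q(zeta_3):Q] = 2 with gcd = 1, so [Q(r, zeta_3):Q] = 3 * 2 = 6.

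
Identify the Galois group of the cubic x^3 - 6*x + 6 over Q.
Gal(K/Q) = S_3 (symmetric group of order 6)

Compute the discriminant of x^3 + (0)*x^2 + (-6)*x + (6): Δ = -108. Since Δ is not a rational square, the Galois group is not contained in A_3; it must be the full S_3 (irreducibility of the cubic rules out anything smaller).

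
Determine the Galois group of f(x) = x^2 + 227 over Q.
Gal(K/Q) = Z/2Z (cyclic of order 2)

x^2 + 227 is irreducible over Q since -227 is not a rational square. The splitting field Q(sqrt(-227)) has degree 2 over Q, and its unique nontrivial automorphism is sqrt(-227) ↦ -sqrt(-227). Hence Gal(Q(sqrt(-227))/Q) = Z/2Z.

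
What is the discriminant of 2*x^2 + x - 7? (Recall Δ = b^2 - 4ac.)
Δ = 57

For a quadratic a x^2 + b x + c the discriminant is Δ = b^2 - 4ac = (1)^2 - 4*(2)*(-7) = 1 - (-56) = 57.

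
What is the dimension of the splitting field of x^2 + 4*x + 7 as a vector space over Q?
[K:Q] = 2

The discriminant of x^2 + (4)*x + (7) is b^2 - 4c = 16 - (28) = -12. Since -12 is not a perfect square in Q, the polynomial is irreducible over Q. Its two roots generate a degree-2 extension, so [K:Q] = 2.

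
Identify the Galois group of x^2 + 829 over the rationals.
Gal(K/Q) = Z/2Z (cyclic of order 2)

x^2 + 829 is irreducible over Q since -829 is not a rational square. The splitting field Q(sqrt(-829)) has degree 2 over Q, and its unique nontrivial automorphism is sqrt(-829) ↦ -sqrt(-829). Hence Gal(Q(sqrt(-829))/Q) = Z/2Z.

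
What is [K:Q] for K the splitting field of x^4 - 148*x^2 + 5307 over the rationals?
[K:Q] = 4

f factors as (x^2 - 61)(x^2 - 87); the splitting field is K = Q(sqrt(61), sqrt(87)). Since 61, 87, and 5307 are all non-squares in Q, the three subfields Q(sqrt(61)), Q(sqrt(87)), Q(sqrt(5307)) are distinct degree-2 extensions, so [K:Q] = 4 (Klein four Galois group).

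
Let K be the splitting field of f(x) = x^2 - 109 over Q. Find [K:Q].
[K:Q] = 2

The polynomial x^2 - 109 is irreducible over Q since 109 is not a perfect square. Its splitting field is Q(sqrt(109)), which has degree 2 over Q.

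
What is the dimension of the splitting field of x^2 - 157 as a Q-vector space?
[K:Q] = 2

The polynomial x^2 - 157 is irreducible over Q since 157 is not a perfect square. Its splitting field is Q(sqrt(157)), which has degree 2 over Q.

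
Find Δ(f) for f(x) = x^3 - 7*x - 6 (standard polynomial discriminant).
Δ = 400

For x^3 + a x^2 + b x + c the discriminant is Δ = 18 a b c - 4 a^3 c + a^2 b^2 - 4 b^3 - 27 c^2.
Plug a = 0, b = -7, c = -6:
  18*(0)*(-7)*(-6) - 4*(0)^3*(-6) + (0)^2*(-7)^2 - 4*(-7)^3 - 27*(-6)^2
  = 0 + (0) + 0 + (1372) + (-972)
  = 400.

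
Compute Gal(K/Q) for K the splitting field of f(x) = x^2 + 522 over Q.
Gal(K/Q) = Z/2Z (cyclic of order 2)

x^2 + 522 is irreducible over Q since -522 is not a rational square. The splitting field Q(sqrt(-522)) has degree 2 over Q, and its unique nontrivial automorphism is sqrt(-522) ↦ -sqrt(-522). Hence Gal(Q(sqrt(-522))/Q) = Z/2Z.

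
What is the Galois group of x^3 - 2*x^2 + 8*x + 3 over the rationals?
Gal(K/Q) = S_3 (symmetric group of order 6)

Compute the discriminant of x^3 + (-2)*x^2 + (8)*x + (3): Δ = -2803. Since Δ is not a rational square, the Galois group is not contained in A_3; it must be the full S_3 (irreducibility of the cubic rules out anything smaller).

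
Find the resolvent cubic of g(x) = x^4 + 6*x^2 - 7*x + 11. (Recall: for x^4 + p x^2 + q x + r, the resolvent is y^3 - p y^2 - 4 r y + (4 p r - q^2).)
h(y) = y^3 - 6*y^2 - 44*y + 215

Identify coefficients: p = 6, q = -7, r = 11.
Plug into h(y) = y^3 - p y^2 - 4 r y + (4 p r - q^2):
  h(y) = y^3 - (6) y^2 - 4*(11) y + (4*(6)*(11) - (-7)^2)
       = y^3 + (-6) y^2 + (-44) y + (215).
Simplifying: h(y) = y^3 - 6*y^2 - 44*y + 215.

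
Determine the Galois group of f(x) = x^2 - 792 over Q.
Gal(K/Q) = Z/2Z (cyclic of order 2)

x^2 - 792 is irreducible over Q since 792 is not a rational square. The splitting field Q(sqrt(792)) has degree 2 over Q, and its unique nontrivial automorphism is sqrt(792) ↦ -sqrt(792). Hence Gal(Q(sqrt(792))/Q) = Z/2Z.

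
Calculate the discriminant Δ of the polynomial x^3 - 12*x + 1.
Δ = 6885

For a depressed cubic x^3 + p x + q the discriminant is Δ = -4 p^3 - 27 q^2 = -4*(-12)^3 - 27*(1)^2 = 6912 - 27 = 6885.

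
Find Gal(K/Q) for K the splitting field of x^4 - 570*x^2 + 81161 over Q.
Gal(K/Q) = V_4 (Klein four-group, Z/2Z × Z/2Z)

f factors as (x^2 - 293)(x^2 - 277), so the splitting field is K = Q(sqrt(293), sqrt(277)). The elements 293, 277, 81161 are all non-squares in Q, so sqrt(293) and sqrt(277) generate independent quadratic extensions. Thus [K:Q] = 4 and Gal(K/Q) is generated by the two order-2 automorphisms sqrt(293) ↦ -sqrt(293) and sqrt(277) ↦ -sqrt(277), giving V_4.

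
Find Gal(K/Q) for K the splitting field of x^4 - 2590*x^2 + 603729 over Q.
Gal(K/Q) = Z/2Z (cyclic of order 2)

f factors as (x^2 - 2331)(x^2 - 259), so the splitting field is K = Q(sqrt(2331), sqrt(259)). The squarefree part of 2331 is 259 and the squarefree part of 259 is also 259, so sqrt(2331) and sqrt(259) are both rational multiples of sqrt(259). Hence Q(sqrt(2331)) = Q(sqrt(259)) = Q(sqrt(259)), and the splitting field collapses to a single degree-2 extension with Galois group Z/2Z.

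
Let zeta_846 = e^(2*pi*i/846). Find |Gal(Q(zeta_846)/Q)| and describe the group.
|Gal(Q(zeta_846)/Q)| = phi(846) = 276; group ≅ (Z/846Z)^* ≅ Z/6Z × Z/46Z

The n-th cyclotomic polynomial Φ_846(x) is the minimal polynomial of zeta_846 over Q and has degree phi(846) = 276. So Q(zeta_846) is a degree-276 Galois extension with Galois group (Z/846Z)^*. By CRT, (Z/846Z)^* ≅ (Z/2Z)^* × (Z/9Z)^* × (Z/47Z)^*. Each prime-power unit group is (Z/2Z)^* ≅ trivial group (order 1); (Z/9Z)^* ≅ Z/6Z; (Z/47Z)^* ≅ Z/46Z. Hence Gal(Q(zeta_846)/Q) ≅ Z/6Z × Z/46Z.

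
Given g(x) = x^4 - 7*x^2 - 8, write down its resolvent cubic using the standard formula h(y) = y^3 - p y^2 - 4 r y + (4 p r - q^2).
h(y) = y^3 + 7*y^2 + 32*y + 224

Identify coefficients: p = -7, q = 0, r = -8.
Plug into h(y) = y^3 - p y^2 - 4 r y + (4 p r - q^2):
  h(y) = y^3 - (-7) y^2 - 4*(-8) y + (4*(-7)*(-8) - (0)^2)
       = y^3 + (7) y^2 + (32) y + (224).
Simplifying: h(y) = y^3 + 7*y^2 + 32*y + 224.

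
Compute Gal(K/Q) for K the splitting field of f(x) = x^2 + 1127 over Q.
Gal(K/Q) = Z/2Z (cyclic of order 2)

x^2 + 1127 is irreducible over Q since -1127 is not a rational square. The splitting field Q(sqrt(-1127)) has degree 2 over Q, and its unique nontrivial automorphism is sqrt(-1127) ↦ -sqrt(-1127). Hence Gal(Q(sqrt(-1127))/Q) = Z/2Z.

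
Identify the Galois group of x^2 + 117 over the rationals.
Gal(K/Q) = Z/2Z (cyclic of order 2)

x^2 + 117 is irreducible over Q since -117 is not a rational square. The splitting field Q(sqrt(-117)) has degree 2 over Q, and its unique nontrivial automorphism is sqrt(-117) ↦ -sqrt(-117). Hence Gal(Q(sqrt(-117))/Q) = Z/2Z.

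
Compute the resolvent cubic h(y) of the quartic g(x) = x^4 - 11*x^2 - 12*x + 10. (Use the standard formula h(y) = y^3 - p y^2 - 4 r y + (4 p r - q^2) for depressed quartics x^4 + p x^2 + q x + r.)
h(y) = y^3 + 11*y^2 - 40*y - 584

Identify coefficients: p = -11, q = -12, r = 10.
Plug into h(y) = y^3 - p y^2 - 4 r y + (4 p r - q^2):
  h(y) = y^3 - (-11) y^2 - 4*(10) y + (4*(-11)*(10) - (-12)^2)
       = y^3 + (11) y^2 + (-40) y + (-584).
Simplifying: h(y) = y^3 + 11*y^2 - 40*y - 584.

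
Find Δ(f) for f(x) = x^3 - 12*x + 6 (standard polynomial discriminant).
Δ = 5940

For a depressed cubic x^3 + p x + q the discriminant is Δ = -4 p^3 - 27 q^2 = -4*(-12)^3 - 27*(6)^2 = 6912 - 972 = 5940.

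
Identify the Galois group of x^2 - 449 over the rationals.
Gal(K/Q) = Z/2Z (cyclic of order 2)

x^2 - 449 is irreducible over Q since 449 is not a rational square. The splitting field Q(sqrt(449)) has degree 2 over Q, and its unique nontrivial automorphism is sqrt(449) ↦ -sqrt(449). Hence Gal(Q(sqrt(449))/Q) = Z/2Z.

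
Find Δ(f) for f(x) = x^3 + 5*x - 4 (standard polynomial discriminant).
Δ = -932

For a depressed cubic x^3 + p x + q the discriminant is Δ = -4 p^3 - 27 q^2 = -4*(5)^3 - 27*(-4)^2 = -500 - 432 = -932.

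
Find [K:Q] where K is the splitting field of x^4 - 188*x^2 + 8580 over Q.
[K:Q] = 4

f factors as (x^2 - 78)(x^2 - 110); the splitting field is K = Q(sqrt(78), sqrt(110)). Since 78, 110, and 8580 are all non-squares in Q, the three subfields Q(sqrt(78)), Q(sqrt(110)), Q(sqrt(8580)) are distinct degree-2 extensions, so [K:Q] = 4 (Klein four Galois group).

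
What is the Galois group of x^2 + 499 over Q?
Gal(K/Q) = Z/2Z (cyclic of order 2)

x^2 + 499 is irreducible over Q since -499 is not a rational square. The splitting field Q(sqrt(-499)) has degree 2 over Q, and its unique nontrivial automorphism is sqrt(-499) ↦ -sqrt(-499). Hence Gal(Q(sqrt(-499))/Q) = Z/2Z.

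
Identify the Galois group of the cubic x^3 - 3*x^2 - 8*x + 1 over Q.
Gal(K/Q) = S_3 (symmetric group of order 6)

Compute the discriminant of x^3 + (-3)*x^2 + (-8)*x + (1): Δ = 3137. Since Δ is not a rational square, the Galois group is not contained in A_3; it must be the full S_3 (irreducibility of the cubic rules out anything smaller).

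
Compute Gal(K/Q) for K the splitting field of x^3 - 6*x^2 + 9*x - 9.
Gal(K/Q) = S_3 (symmetric group of order 6)

Compute the discriminant of x^3 + (-6)*x^2 + (9)*x + (-9): Δ = -1215. Since Δ is not a rational square, the Galois group is not contained in A_3; it must be the full S_3 (irreducibility of the cubic rules out anything smaller).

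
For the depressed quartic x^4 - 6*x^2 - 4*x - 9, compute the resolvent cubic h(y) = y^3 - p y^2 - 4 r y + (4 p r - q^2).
h(y) = y^3 + 6*y^2 + 36*y + 200

Identify coefficients: p = -6, q = -4, r = -9.
Plug into h(y) = y^3 - p y^2 - 4 r y + (4 p r - q^2):
  h(y) = y^3 - (-6) y^2 - 4*(-9) y + (4*(-6)*(-9) - (-4)^2)
       = y^3 + (6) y^2 + (36) y + (200).
Simplifying: h(y) = y^3 + 6*y^2 + 36*y + 200.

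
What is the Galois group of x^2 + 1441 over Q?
Gal(K/Q) = Z/2Z (cyclic of order 2)

x^2 + 1441 is irreducible over Q since -1441 is not a rational square. The splitting field Q(sqrt(-1441)) has degree 2 over Q, and its unique nontrivial automorphism is sqrt(-1441) ↦ -sqrt(-1441). Hence Gal(Q(sqrt(-1441))/Q) = Z/2Z.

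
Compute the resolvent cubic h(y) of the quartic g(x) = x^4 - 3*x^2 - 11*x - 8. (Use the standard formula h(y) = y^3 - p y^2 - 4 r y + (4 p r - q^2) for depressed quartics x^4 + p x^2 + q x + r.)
h(y) = y^3 + 3*y^2 + 32*y - 25

Identify coefficients: p = -3, q = -11, r = -8.
Plug into h(y) = y^3 - p y^2 - 4 r y + (4 p r - q^2):
  h(y) = y^3 - (-3) y^2 - 4*(-8) y + (4*(-3)*(-8) - (-11)^2)
       = y^3 + (3) y^2 + (32) y + (-25).
Simplifying: h(y) = y^3 + 3*y^2 + 32*y - 25.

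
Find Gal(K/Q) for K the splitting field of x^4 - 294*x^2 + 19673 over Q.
Gal(K/Q) = V_4 (Klein four-group, Z/2Z × Z/2Z)

f factors as (x^2 - 103)(x^2 - 191), so the splitting field is K = Q(sqrt(103), sqrt(191)). The elements 103, 191, 19673 are all non-squares in Q, so sqrt(103) and sqrt(191) generate independent quadratic extensions. Thus [K:Q] = 4 and Gal(K/Q) is generated by the two order-2 automorphisms sqrt(103) ↦ -sqrt(103) and sqrt(191) ↦ -sqrt(191), giving V_4.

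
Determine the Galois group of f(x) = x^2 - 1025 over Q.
Gal(K/Q) = Z/2Z (cyclic of order 2)

x^2 - 1025 is irreducible over Q since 1025 is not a rational square. The splitting field Q(sqrt(1025)) has degree 2 over Q, and its unique nontrivial automorphism is sqrt(1025) ↦ -sqrt(1025). Hence Gal(Q(sqrt(1025))/Q) = Z/2Z.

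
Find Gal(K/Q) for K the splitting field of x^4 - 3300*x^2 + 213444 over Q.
Gal(K/Q) = Z/2Z (cyclic of order 2)

f factors as (x^2 - 3234)(x^2 - 66), so the splitting field is K = Q(sqrt(3234), sqrt(66)). The squarefree part of 3234 is 66 and the squarefree part of 66 is also 66, so sqrt(3234) and sqrt(66) are both rational multiples of sqrt(66). Hence Q(sqrt(3234)) = Q(sqrt(66)) = Q(sqrt(66)), and the splitting field collapses to a single degree-2 extension with Galois group Z/2Z.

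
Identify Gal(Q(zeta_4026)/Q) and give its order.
|Gal(Q(zeta_4026)/Q)| = phi(4026) = 1200; group ≅ (Z/4026Z)^* ≅ Z/2Z × Z/10Z × Z/60Z

The n-th cyclotomic polynomial Φ_4026(x) is the minimal polynomial of zeta_4026 over Q and has degree phi(4026) = 1200. So Q(zeta_4026) is a degree-1200 Galois extension with Galois group (Z/4026Z)^*. By CRT, (Z/4026Z)^* ≅ (Z/2Z)^* × (Z/3Z)^* × (Z/11Z)^* × (Z/61Z)^*. Each prime-power unit group is (Z/2Z)^* ≅ trivial group (order 1); (Z/3Z)^* ≅ Z/2Z; (Z/11Z)^* ≅ Z/10Z; (Z/61Z)^* ≅ Z/60Z. Hence Gal(Q(zeta_4026)/Q) ≅ Z/2Z × Z/10Z × Z/60Z.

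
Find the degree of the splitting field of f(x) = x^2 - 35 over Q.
[K:Q] = 2

The polynomial x^2 - 35 is irreducible over Q since 35 is not a perfect square. Its splitting field is Q(sqrt(35)), which has degree 2 over Q.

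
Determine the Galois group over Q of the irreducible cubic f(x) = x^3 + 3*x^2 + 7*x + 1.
Gal(K/Q) = S_3 (symmetric group of order 6)

Compute the discriminant of x^3 + (3)*x^2 + (7)*x + (1): Δ = -688. Since Δ is not a rational square, the Galois group is not contained in A_3; it must be the full S_3 (irreducibility of the cubic rules out anything smaller).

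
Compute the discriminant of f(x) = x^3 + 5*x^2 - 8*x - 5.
Δ = 9073

For x^3 + a x^2 + b x + c the discriminant is Δ = 18 a b c - 4 a^3 c + a^2 b^2 - 4 b^3 - 27 c^2.
Plug a = 5, b = -8, c = -5:
  18*(5)*(-8)*(-5) - 4*(5)^3*(-5) + (5)^2*(-8)^2 - 4*(-8)^3 - 27*(-5)^2
  = 3600 + (2500) + 1600 + (2048) + (-675)
  = 9073.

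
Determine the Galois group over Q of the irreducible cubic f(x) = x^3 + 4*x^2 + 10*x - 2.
Gal(K/Q) = S_3 (symmetric group of order 6)

Compute the discriminant of x^3 + (4)*x^2 + (10)*x + (-2): Δ = -3436. Since Δ is not a rational square, the Galois group is not contained in A_3; it must be the full S_3 (irreducibility of the cubic rules out anything smaller).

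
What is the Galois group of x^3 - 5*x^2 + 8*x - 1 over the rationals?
Gal(K/Q) = S_3 (symmetric group of order 6)

Compute the discriminant of x^3 + (-5)*x^2 + (8)*x + (-1): Δ = -255. Since Δ is not a rational square, the Galois group is not contained in A_3; it must be the full S_3 (irreducibility of the cubic rules out anything smaller).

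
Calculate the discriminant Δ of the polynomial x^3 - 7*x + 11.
Δ = -1895

For a depressed cubic x^3 + p x + q the discriminant is Δ = -4 p^3 - 27 q^2 = -4*(-7)^3 - 27*(11)^2 = 1372 - 3267 = -1895.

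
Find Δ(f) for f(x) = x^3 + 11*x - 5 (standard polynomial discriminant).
Δ = -5999

For a depressed cubic x^3 + p x + q the discriminant is Δ = -4 p^3 - 27 q^2 = -4*(11)^3 - 27*(-5)^2 = -5324 - 675 = -5999.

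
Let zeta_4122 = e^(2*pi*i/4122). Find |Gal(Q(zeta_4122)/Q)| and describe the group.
|Gal(Q(zeta_4122)/Q)| = phi(4122) = 1368; group ≅ (Z/4122Z)^* ≅ Z/6Z × Z/228Z

The n-th cyclotomic polynomial Φ_4122(x) is the minimal polynomial of zeta_4122 over Q and has degree phi(4122) = 1368. So Q(zeta_4122) is a degree-1368 Galois extension with Galois group (Z/4122Z)^*. By CRT, (Z/4122Z)^* ≅ (Z/2Z)^* × (Z/9Z)^* × (Z/229Z)^*. Each prime-power unit group is (Z/2Z)^* ≅ trivial group (order 1); (Z/9Z)^* ≅ Z/6Z; (Z/229Z)^* ≅ Z/228Z. Hence Gal(Q(zeta_4122)/Q) ≅ Z/6Z × Z/228Z.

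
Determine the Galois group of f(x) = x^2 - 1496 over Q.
Gal(K/Q) = Z/2Z (cyclic of order 2)

x^2 - 1496 is irreducible over Q since 1496 is not a rational square. The splitting field Q(sqrt(1496)) has degree 2 over Q, and its unique nontrivial automorphism is sqrt(1496) ↦ -sqrt(1496). Hence Gal(Q(sqrt(1496))/Q) = Z/2Z.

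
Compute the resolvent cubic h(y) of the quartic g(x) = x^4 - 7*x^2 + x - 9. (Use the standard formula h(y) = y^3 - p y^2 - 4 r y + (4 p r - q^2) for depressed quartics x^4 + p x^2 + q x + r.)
h(y) = y^3 + 7*y^2 + 36*y + 251

Identify coefficients: p = -7, q = 1, r = -9.
Plug into h(y) = y^3 - p y^2 - 4 r y + (4 p r - q^2):
  h(y) = y^3 - (-7) y^2 - 4*(-9) y + (4*(-7)*(-9) - (1)^2)
       = y^3 + (7) y^2 + (36) y + (251).
Simplifying: h(y) = y^3 + 7*y^2 + 36*y + 251.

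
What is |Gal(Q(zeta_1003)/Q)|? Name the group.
|Gal(Q(zeta_1003)/Q)| = phi(1003) = 928; group ≅ (Z/1003Z)^* ≅ Z/16Z × Z/58Z

The n-th cyclotomic polynomial Φ_1003(x) is the minimal polynomial of zeta_1003 over Q and has degree phi(1003) = 928. So Q(zeta_1003) is a degree-928 Galois extension with Galois group (Z/1003Z)^*. By CRT, (Z/1003Z)^* ≅ (Z/17Z)^* × (Z/59Z)^*. Each prime-power unit group is (Z/17Z)^* ≅ Z/16Z; (Z/59Z)^* ≅ Z/58Z. Hence Gal(Q(zeta_1003)/Q) ≅ Z/16Z × Z/58Z.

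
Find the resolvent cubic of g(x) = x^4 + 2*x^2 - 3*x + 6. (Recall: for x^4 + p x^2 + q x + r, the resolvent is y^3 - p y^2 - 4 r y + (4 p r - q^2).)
h(y) = y^3 - 2*y^2 - 24*y + 39

Identify coefficients: p = 2, q = -3, r = 6.
Plug into h(y) = y^3 - p y^2 - 4 r y + (4 p r - q^2):
  h(y) = y^3 - (2) y^2 - 4*(6) y + (4*(2)*(6) - (-3)^2)
       = y^3 + (-2) y^2 + (-24) y + (39).
Simplifying: h(y) = y^3 - 2*y^2 - 24*y + 39.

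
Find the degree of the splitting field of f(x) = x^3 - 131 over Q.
[K:Q] = 6

x^3 - 131 has one real root r = 131^(1/3) and two complex roots r*zeta_3, r*zeta_3^2 where zeta_3 = e^(2*pi*i/3). The splitting field is Q(r, zeta_3). [Q(r):Q] = 3 and [Q(zeta_3):Q] = 2 with gcd = 1, so [Q(r, zeta_3):Q] = 3 * 2 = 6.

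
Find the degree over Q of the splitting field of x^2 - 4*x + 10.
[K:Q] = 2

The discriminant of x^2 + (-4)*x + (10) is b^2 - 4c = 16 - (40) = -24. Since -24 is not a perfect square in Q, the polynomial is irreducible over Q. Its two roots generate a degree-2 extension, so [K:Q] = 2.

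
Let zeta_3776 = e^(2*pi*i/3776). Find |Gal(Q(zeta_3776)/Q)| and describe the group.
|Gal(Q(zeta_3776)/Q)| = phi(3776) = 1856; group ≅ (Z/3776Z)^* ≅ Z/2Z × Z/16Z × Z/58Z

The n-th cyclotomic polynomial Φ_3776(x) is the minimal polynomial of zeta_3776 over Q and has degree phi(3776) = 1856. So Q(zeta_3776) is a degree-1856 Galois extension with Galois group (Z/3776Z)^*. By CRT, (Z/3776Z)^* ≅ (Z/64Z)^* × (Z/59Z)^*. Each prime-power unit group is (Z/64Z)^* ≅ Z/2Z × Z/16Z; (Z/59Z)^* ≅ Z/58Z. Hence Gal(Q(zeta_3776)/Q) ≅ Z/2Z × Z/16Z × Z/58Z.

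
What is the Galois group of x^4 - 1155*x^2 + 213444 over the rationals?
Gal(K/Q) = Z/2Z (cyclic of order 2)

f factors as (x^2 - 231)(x^2 - 924), so the splitting field is K = Q(sqrt(231), sqrt(924)). The squarefree part of 231 is 231 and the squarefree part of 924 is also 231, so sqrt(231) and sqrt(924) are both rational multiples of sqrt(231). Hence Q(sqrt(231)) = Q(sqrt(924)) = Q(sqrt(231)), and the splitting field collapses to a single degree-2 extension with Galois group Z/2Z.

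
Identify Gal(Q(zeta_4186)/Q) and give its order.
|Gal(Q(zeta_4186)/Q)| = phi(4186) = 1584; group ≅ (Z/4186Z)^* ≅ Z/6Z × Z/12Z × Z/22Z

The n-th cyclotomic polynomial Φ_4186(x) is the minimal polynomial of zeta_4186 over Q and has degree phi(4186) = 1584. So Q(zeta_4186) is a degree-1584 Galois extension with Galois group (Z/4186Z)^*. By CRT, (Z/4186Z)^* ≅ (Z/2Z)^* × (Z/7Z)^* × (Z/13Z)^* × (Z/23Z)^*. Each prime-power unit group is (Z/2Z)^* ≅ trivial group (order 1); (Z/7Z)^* ≅ Z/6Z; (Z/13Z)^* ≅ Z/12Z; (Z/23Z)^* ≅ Z/22Z. Hence Gal(Q(zeta_4186)/Q) ≅ Z/6Z × Z/12Z × Z/22Z.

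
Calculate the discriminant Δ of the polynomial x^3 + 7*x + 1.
Δ = -1399

For a depressed cubic x^3 + p x + q the discriminant is Δ = -4 p^3 - 27 q^2 = -4*(7)^3 - 27*(1)^2 = -1372 - 27 = -1399.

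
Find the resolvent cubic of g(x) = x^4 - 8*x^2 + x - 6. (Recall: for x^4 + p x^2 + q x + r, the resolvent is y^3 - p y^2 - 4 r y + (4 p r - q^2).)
h(y) = y^3 + 8*y^2 + 24*y + 191

Identify coefficients: p = -8, q = 1, r = -6.
Plug into h(y) = y^3 - p y^2 - 4 r y + (4 p r - q^2):
  h(y) = y^3 - (-8) y^2 - 4*(-6) y + (4*(-8)*(-6) - (1)^2)
       = y^3 + (8) y^2 + (24) y + (191).
Simplifying: h(y) = y^3 + 8*y^2 + 24*y + 191.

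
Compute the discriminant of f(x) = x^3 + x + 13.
Δ = -4567

For a depressed cubic x^3 + p x + q the discriminant is Δ = -4 p^3 - 27 q^2 = -4*(1)^3 - 27*(13)^2 = -4 - 4563 = -4567.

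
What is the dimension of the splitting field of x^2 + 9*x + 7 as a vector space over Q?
[K:Q] = 2

The discriminant of x^2 + (9)*x + (7) is b^2 - 4c = 81 - (28) = 53. Since 53 is not a perfect square in Q, the polynomial is irreducible over Q. Its two roots generate a degree-2 extension, so [K:Q] = 2.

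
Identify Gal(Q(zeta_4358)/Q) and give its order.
|Gal(Q(zeta_4358)/Q)| = phi(4358) = 2178; group ≅ (Z/4358Z)^* ≅ Z/2178Z

The n-th cyclotomic polynomial Φ_4358(x) is the minimal polynomial of zeta_4358 over Q and has degree phi(4358) = 2178. So Q(zeta_4358) is a degree-2178 Galois extension with Galois group (Z/4358Z)^*. By CRT, (Z/4358Z)^* ≅ (Z/2Z)^* × (Z/2179Z)^*. Each prime-power unit group is (Z/2Z)^* ≅ trivial group (order 1); (Z/2179Z)^* ≅ Z/2178Z. Hence Gal(Q(zeta_4358)/Q) ≅ Z/2178Z.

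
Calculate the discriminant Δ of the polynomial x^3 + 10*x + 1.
Δ = -4027

For a depressed cubic x^3 + p x + q the discriminant is Δ = -4 p^3 - 27 q^2 = -4*(10)^3 - 27*(1)^2 = -4000 - 27 = -4027.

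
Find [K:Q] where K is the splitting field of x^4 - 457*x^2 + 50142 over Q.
[K:Q] = 4

f factors as (x^2 - 183)(x^2 - 274); the splitting field is K = Q(sqrt(183), sqrt(274)). Since 183, 274, and 50142 are all non-squares in Q, the three subfields Q(sqrt(183)), Q(sqrt(274)), Q(sqrt(50142)) are distinct degree-2 extensions, so [K:Q] = 4 (Klein four Galois group).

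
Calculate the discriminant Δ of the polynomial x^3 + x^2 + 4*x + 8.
Δ = -1424

For x^3 + a x^2 + b x + c the discriminant is Δ = 18 a b c - 4 a^3 c + a^2 b^2 - 4 b^3 - 27 c^2.
Plug a = 1, b = 4, c = 8:
  18*(1)*(4)*(8) - 4*(1)^3*(8) + (1)^2*(4)^2 - 4*(4)^3 - 27*(8)^2
  = 576 + (-32) + 16 + (-256) + (-1728)
  = -1424.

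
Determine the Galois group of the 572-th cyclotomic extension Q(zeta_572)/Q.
|Gal(Q(zeta_572)/Q)| = phi(572) = 240; group ≅ (Z/572Z)^* ≅ Z/2Z × Z/10Z × Z/12Z

The n-th cyclotomic polynomial Φ_572(x) is the minimal polynomial of zeta_572 over Q and has degree phi(572) = 240. So Q(zeta_572) is a degree-240 Galois extension with Galois group (Z/572Z)^*. By CRT, (Z/572Z)^* ≅ (Z/4Z)^* × (Z/11Z)^* × (Z/13Z)^*. Each prime-power unit group is (Z/4Z)^* ≅ Z/2Z; (Z/11Z)^* ≅ Z/10Z; (Z/13Z)^* ≅ Z/12Z. Hence Gal(Q(zeta_572)/Q) ≅ Z/2Z × Z/10Z × Z/12Z.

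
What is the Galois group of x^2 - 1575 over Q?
Gal(K/Q) = Z/2Z (cyclic of order 2)

x^2 - 1575 is irreducible over Q since 1575 is not a rational square. The splitting field Q(sqrt(1575)) has degree 2 over Q, and its unique nontrivial automorphism is sqrt(1575) ↦ -sqrt(1575). Hence Gal(Q(sqrt(1575))/Q) = Z/2Z.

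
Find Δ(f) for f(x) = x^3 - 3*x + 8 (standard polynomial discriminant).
Δ = -1620

For a depressed cubic x^3 + p x + q the discriminant is Δ = -4 p^3 - 27 q^2 = -4*(-3)^3 - 27*(8)^2 = 108 - 1728 = -1620.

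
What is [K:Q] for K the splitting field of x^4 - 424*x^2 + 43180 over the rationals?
[K:Q] = 4

f factors as (x^2 - 170)(x^2 - 254); the splitting field is K = Q(sqrt(170), sqrt(254)). Since 170, 254, and 43180 are all non-squares in Q, the three subfields Q(sqrt(170)), Q(sqrt(254)), Q(sqrt(43180)) are distinct degree-2 extensions, so [K:Q] = 4 (Klein four Galois group).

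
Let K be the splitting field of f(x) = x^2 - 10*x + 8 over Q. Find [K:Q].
[K:Q] = 2

The discriminant of x^2 + (-10)*x + (8) is b^2 - 4c = 100 - (32) = 68. Since 68 is not a perfect square in Q, the polynomial is irreducible over Q. Its two roots generate a degree-2 extension, so [K:Q] = 2.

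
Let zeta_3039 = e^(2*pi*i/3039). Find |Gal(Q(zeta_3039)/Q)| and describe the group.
|Gal(Q(zeta_3039)/Q)| = phi(3039) = 2024; group ≅ (Z/3039Z)^* ≅ Z/2Z × Z/1012Z

The n-th cyclotomic polynomial Φ_3039(x) is the minimal polynomial of zeta_3039 over Q and has degree phi(3039) = 2024. So Q(zeta_3039) is a degree-2024 Galois extension with Galois group (Z/3039Z)^*. By CRT, (Z/3039Z)^* ≅ (Z/3Z)^* × (Z/1013Z)^*. Each prime-power unit group is (Z/3Z)^* ≅ Z/2Z; (Z/1013Z)^* ≅ Z/1012Z. Hence Gal(Q(zeta_3039)/Q) ≅ Z/2Z × Z/1012Z.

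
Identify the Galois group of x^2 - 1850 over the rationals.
Gal(K/Q) = Z/2Z (cyclic of order 2)

x^2 - 1850 is irreducible over Q since 1850 is not a rational square. The splitting field Q(sqrt(1850)) has degree 2 over Q, and its unique nontrivial automorphism is sqrt(1850) ↦ -sqrt(1850). Hence Gal(Q(sqrt(1850))/Q) = Z/2Z.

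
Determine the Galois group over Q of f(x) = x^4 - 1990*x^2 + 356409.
Gal(K/Q) = Z/2Z (cyclic of order 2)

f factors as (x^2 - 199)(x^2 - 1791), so the splitting field is K = Q(sqrt(199), sqrt(1791)). The squarefree part of 199 is 199 and the squarefree part of 1791 is also 199, so sqrt(199) and sqrt(1791) are both rational multiples of sqrt(199). Hence Q(sqrt(199)) = Q(sqrt(1791)) = Q(sqrt(199)), and the splitting field collapses to a single degree-2 extension with Galois group Z/2Z.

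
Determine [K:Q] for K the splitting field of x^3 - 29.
[K:Q] = 6

x^3 - 29 has one real root r = 29^(1/3) and two complex roots r*zeta_3, r*zeta_3^2 where zeta_3 = e^(2*pi*i/3). The splitting field is Q(r, zeta_3). [Q(r):Q] = 3 and [Q(zeta_3):Q] = 2 with gcd = 1, so [Q(r, zeta_3):Q] = 3 * 2 = 6.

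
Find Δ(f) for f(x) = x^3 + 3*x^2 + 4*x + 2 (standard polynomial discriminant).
Δ = -4

For x^3 + a x^2 + b x + c the discriminant is Δ = 18 a b c - 4 a^3 c + a^2 b^2 - 4 b^3 - 27 c^2.
Plug a = 3, b = 4, c = 2:
  18*(3)*(4)*(2) - 4*(3)^3*(2) + (3)^2*(4)^2 - 4*(4)^3 - 27*(2)^2
  = 432 + (-216) + 144 + (-256) + (-108)
  = -4.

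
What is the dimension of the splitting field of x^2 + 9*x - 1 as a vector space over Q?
[K:Q] = 2

The discriminant of x^2 + (9)*x + (-1) is b^2 - 4c = 81 - (-4) = 85. Since 85 is not a perfect square in Q, the polynomial is irreducible over Q. Its two roots generate a degree-2 extension, so [K:Q] = 2.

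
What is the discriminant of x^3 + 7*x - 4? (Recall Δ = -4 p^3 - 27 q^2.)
Δ = -1804

For a depressed cubic x^3 + p x + q the discriminant is Δ = -4 p^3 - 27 q^2 = -4*(7)^3 - 27*(-4)^2 = -1372 - 432 = -1804.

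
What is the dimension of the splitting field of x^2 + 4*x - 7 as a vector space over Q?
[K:Q] = 2

The discriminant of x^2 + (4)*x + (-7) is b^2 - 4c = 16 - (-28) = 44. Since 44 is not a perfect square in Q, the polynomial is irreducible over Q. Its two roots generate a degree-2 extension, so [K:Q] = 2.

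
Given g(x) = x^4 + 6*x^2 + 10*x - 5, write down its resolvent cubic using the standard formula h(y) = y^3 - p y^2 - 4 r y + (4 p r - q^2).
h(y) = y^3 - 6*y^2 + 20*y - 220

Identify coefficients: p = 6, q = 10, r = -5.
Plug into h(y) = y^3 - p y^2 - 4 r y + (4 p r - q^2):
  h(y) = y^3 - (6) y^2 - 4*(-5) y + (4*(6)*(-5) - (10)^2)
       = y^3 + (-6) y^2 + (20) y + (-220).
Simplifying: h(y) = y^3 - 6*y^2 + 20*y - 220.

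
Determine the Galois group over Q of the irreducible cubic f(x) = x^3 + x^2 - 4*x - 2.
Gal(K/Q) = S_3 (symmetric group of order 6)

Compute the discriminant of x^3 + (1)*x^2 + (-4)*x + (-2): Δ = 316. Since Δ is not a rational square, the Galois group is not contained in A_3; it must be the full S_3 (irreducibility of the cubic rules out anything smaller).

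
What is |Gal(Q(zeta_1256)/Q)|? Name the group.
|Gal(Q(zeta_1256)/Q)| = phi(1256) = 624; group ≅ (Z/1256Z)^* ≅ Z/2Z × Z/2Z × Z/156Z

The n-th cyclotomic polynomial Φ_1256(x) is the minimal polynomial of zeta_1256 over Q and has degree phi(1256) = 624. So Q(zeta_1256) is a degree-624 Galois extension with Galois group (Z/1256Z)^*. By CRT, (Z/1256Z)^* ≅ (Z/8Z)^* × (Z/157Z)^*. Each prime-power unit group is (Z/8Z)^* ≅ Z/2Z × Z/2Z; (Z/157Z)^* ≅ Z/156Z. Hence Gal(Q(zeta_1256)/Q) ≅ Z/2Z × Z/2Z × Z/156Z.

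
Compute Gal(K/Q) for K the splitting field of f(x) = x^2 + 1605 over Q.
Gal(K/Q) = Z/2Z (cyclic of order 2)

x^2 + 1605 is irreducible over Q since -1605 is not a rational square. The splitting field Q(sqrt(-1605)) has degree 2 over Q, and its unique nontrivial automorphism is sqrt(-1605) ↦ -sqrt(-1605). Hence Gal(Q(sqrt(-1605))/Q) = Z/2Z.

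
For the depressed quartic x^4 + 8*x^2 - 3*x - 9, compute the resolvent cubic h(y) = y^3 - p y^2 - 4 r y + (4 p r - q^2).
h(y) = y^3 - 8*y^2 + 36*y - 297

Identify coefficients: p = 8, q = -3, r = -9.
Plug into h(y) = y^3 - p y^2 - 4 r y + (4 p r - q^2):
  h(y) = y^3 - (8) y^2 - 4*(-9) y + (4*(8)*(-9) - (-3)^2)
       = y^3 + (-8) y^2 + (36) y + (-297).
Simplifying: h(y) = y^3 - 8*y^2 + 36*y - 297.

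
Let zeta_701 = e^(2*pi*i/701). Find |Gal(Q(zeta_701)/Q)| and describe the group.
|Gal(Q(zeta_701)/Q)| = phi(701) = 700; group ≅ (Z/701Z)^* ≅ Z/700Z

The n-th cyclotomic polynomial Φ_701(x) is the minimal polynomial of zeta_701 over Q and has degree phi(701) = 700. So Q(zeta_701) is a degree-700 Galois extension with Galois group (Z/701Z)^*. (Z/701Z)^* is cyclic since 701 is an odd prime power (or 4). Hence Gal(Q(zeta_701)/Q) ≅ Z/700Z.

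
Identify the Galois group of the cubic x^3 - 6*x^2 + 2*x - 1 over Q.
Gal(K/Q) = S_3 (symmetric group of order 6)

Compute the discriminant of x^3 + (-6)*x^2 + (2)*x + (-1): Δ = -563. Since Δ is not a rational square, the Galois group is not contained in A_3; it must be the full S_3 (irreducibility of the cubic rules out anything smaller).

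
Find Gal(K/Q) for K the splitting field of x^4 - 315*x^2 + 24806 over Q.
Gal(K/Q) = V_4 (Klein four-group, Z/2Z × Z/2Z)

f factors as (x^2 - 157)(x^2 - 158), so the splitting field is K = Q(sqrt(157), sqrt(158)). The elements 157, 158, 24806 are all non-squares in Q, so sqrt(157) and sqrt(158) generate independent quadratic extensions. Thus [K:Q] = 4 and Gal(K/Q) is generated by the two order-2 automorphisms sqrt(157) ↦ -sqrt(157) and sqrt(158) ↦ -sqrt(158), giving V_4.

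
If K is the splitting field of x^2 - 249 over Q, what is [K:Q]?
[K:Q] = 2

The polynomial x^2 - 249 is irreducible over Q since 249 is not a perfect square. Its splitting field is Q(sqrt(249)), which has degree 2 over Q.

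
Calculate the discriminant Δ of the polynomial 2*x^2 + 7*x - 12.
Δ = 145

For a quadratic a x^2 + b x + c the discriminant is Δ = b^2 - 4ac = (7)^2 - 4*(2)*(-12) = 49 - (-96) = 145.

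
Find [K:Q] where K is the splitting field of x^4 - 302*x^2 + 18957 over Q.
[K:Q] = 4

f factors as (x^2 - 213)(x^2 - 89); the splitting field is K = Q(sqrt(213), sqrt(89)). Since 213, 89, and 18957 are all non-squares in Q, the three subfields Q(sqrt(213)), Q(sqrt(89)), Q(sqrt(18957)) are distinct degree-2 extensions, so [K:Q] = 4 (Klein four Galois group).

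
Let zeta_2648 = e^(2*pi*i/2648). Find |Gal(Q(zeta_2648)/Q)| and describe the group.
|Gal(Q(zeta_2648)/Q)| = phi(2648) = 1320; group ≅ (Z/2648Z)^* ≅ Z/2Z × Z/2Z × Z/330Z

The n-th cyclotomic polynomial Φ_2648(x) is the minimal polynomial of zeta_2648 over Q and has degree phi(2648) = 1320. So Q(zeta_2648) is a degree-1320 Galois extension with Galois group (Z/2648Z)^*. By CRT, (Z/2648Z)^* ≅ (Z/8Z)^* × (Z/331Z)^*. Each prime-power unit group is (Z/8Z)^* ≅ Z/2Z × Z/2Z; (Z/331Z)^* ≅ Z/330Z. Hence Gal(Q(zeta_2648)/Q) ≅ Z/2Z × Z/2Z × Z/330Z.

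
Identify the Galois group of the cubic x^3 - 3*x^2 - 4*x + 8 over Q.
Gal(K/Q) = S_3 (symmetric group of order 6)

Compute the discriminant of x^3 + (-3)*x^2 + (-4)*x + (8): Δ = 1264. Since Δ is not a rational square, the Galois group is not contained in A_3; it must be the full S_3 (irreducibility of the cubic rules out anything smaller).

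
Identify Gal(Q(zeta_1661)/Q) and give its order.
|Gal(Q(zeta_1661)/Q)| = phi(1661) = 1500; group ≅ (Z/1661Z)^* ≅ Z/10Z × Z/150Z

The n-th cyclotomic polynomial Φ_1661(x) is the minimal polynomial of zeta_1661 over Q and has degree phi(1661) = 1500. So Q(zeta_1661) is a degree-1500 Galois extension with Galois group (Z/1661Z)^*. By CRT, (Z/1661Z)^* ≅ (Z/11Z)^* × (Z/151Z)^*. Each prime-power unit group is (Z/11Z)^* ≅ Z/10Z; (Z/151Z)^* ≅ Z/150Z. Hence Gal(Q(zeta_1661)/Q) ≅ Z/10Z × Z/150Z.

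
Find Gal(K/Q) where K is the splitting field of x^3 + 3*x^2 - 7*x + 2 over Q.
Gal(K/Q) = S_3 (symmetric group of order 6)

Compute the discriminant of x^3 + (3)*x^2 + (-7)*x + (2): Δ = 733. Since Δ is not a rational square, the Galois group is not contained in A_3; it must be the full S_3 (irreducibility of the cubic rules out anything smaller).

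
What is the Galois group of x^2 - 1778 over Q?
Gal(K/Q) = Z/2Z (cyclic of order 2)

x^2 - 1778 is irreducible over Q since 1778 is not a rational square. The splitting field Q(sqrt(1778)) has degree 2 over Q, and its unique nontrivial automorphism is sqrt(1778) ↦ -sqrt(1778). Hence Gal(Q(sqrt(1778))/Q) = Z/2Z.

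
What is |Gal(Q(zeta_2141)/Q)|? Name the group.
|Gal(Q(zeta_2141)/Q)| = phi(2141) = 2140; group ≅ (Z/2141Z)^* ≅ Z/2140Z

The n-th cyclotomic polynomial Φ_2141(x) is the minimal polynomial of zeta_2141 over Q and has degree phi(2141) = 2140. So Q(zeta_2141) is a degree-2140 Galois extension with Galois group (Z/2141Z)^*. (Z/2141Z)^* is cyclic since 2141 is an odd prime power (or 4). Hence Gal(Q(zeta_2141)/Q) ≅ Z/2140Z.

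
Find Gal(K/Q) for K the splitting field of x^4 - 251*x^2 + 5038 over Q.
Gal(K/Q) = V_4 (Klein four-group, Z/2Z × Z/2Z)

f factors as (x^2 - 22)(x^2 - 229), so the splitting field is K = Q(sqrt(22), sqrt(229)). The elements 22, 229, 5038 are all non-squares in Q, so sqrt(22) and sqrt(229) generate independent quadratic extensions. Thus [K:Q] = 4 and Gal(K/Q) is generated by the two order-2 automorphisms sqrt(22) ↦ -sqrt(22) and sqrt(229) ↦ -sqrt(229), giving V_4.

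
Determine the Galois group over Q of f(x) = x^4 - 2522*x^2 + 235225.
Gal(K/Q) = Z/2Z (cyclic of order 2)

f factors as (x^2 - 97)(x^2 - 2425), so the splitting field is K = Q(sqrt(97), sqrt(2425)). The squarefree part of 97 is 97 and the squarefree part of 2425 is also 97, so sqrt(97) and sqrt(2425) are both rational multiples of sqrt(97). Hence Q(sqrt(97)) = Q(sqrt(2425)) = Q(sqrt(97)), and the splitting field collapses to a single degree-2 extension with Galois group Z/2Z.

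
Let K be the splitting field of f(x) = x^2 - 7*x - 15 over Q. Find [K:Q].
[K:Q] = 2

The discriminant of x^2 + (-7)*x + (-15) is b^2 - 4c = 49 - (-60) = 109. Since 109 is not a perfect square in Q, the polynomial is irreducible over Q. Its two roots generate a degree-2 extension, so [K:Q] = 2.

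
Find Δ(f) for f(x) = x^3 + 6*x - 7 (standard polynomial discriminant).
Δ = -2187

For a depressed cubic x^3 + p x + q the discriminant is Δ = -4 p^3 - 27 q^2 = -4*(6)^3 - 27*(-7)^2 = -864 - 1323 = -2187.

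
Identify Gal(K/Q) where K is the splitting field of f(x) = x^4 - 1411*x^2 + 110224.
Gal(K/Q) = Z/2Z (cyclic of order 2)

f factors as (x^2 - 83)(x^2 - 1328), so the splitting field is K = Q(sqrt(83), sqrt(1328)). The squarefree part of 83 is 83 and the squarefree part of 1328 is also 83, so sqrt(83) and sqrt(1328) are both rational multiples of sqrt(83). Hence Q(sqrt(83)) = Q(sqrt(1328)) = Q(sqrt(83)), and the splitting field collapses to a single degree-2 extension with Galois group Z/2Z.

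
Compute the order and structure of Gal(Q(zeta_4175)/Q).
|Gal(Q(zeta_4175)/Q)| = phi(4175) = 3320; group ≅ (Z/4175Z)^* ≅ Z/20Z × Z/166Z

The n-th cyclotomic polynomial Φ_4175(x) is the minimal polynomial of zeta_4175 over Q and has degree phi(4175) = 3320. So Q(zeta_4175) is a degree-3320 Galois extension with Galois group (Z/4175Z)^*. By CRT, (Z/4175Z)^* ≅ (Z/25Z)^* × (Z/167Z)^*. Each prime-power unit group is (Z/25Z)^* ≅ Z/20Z; (Z/167Z)^* ≅ Z/166Z. Hence Gal(Q(zeta_4175)/Q) ≅ Z/20Z × Z/166Z.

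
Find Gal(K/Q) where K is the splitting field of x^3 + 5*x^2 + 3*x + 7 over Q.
Gal(K/Q) = S_3 (symmetric group of order 6)

Compute the discriminant of x^3 + (5)*x^2 + (3)*x + (7): Δ = -2816. Since Δ is not a rational square, the Galois group is not contained in A_3; it must be the full S_3 (irreducibility of the cubic rules out anything smaller).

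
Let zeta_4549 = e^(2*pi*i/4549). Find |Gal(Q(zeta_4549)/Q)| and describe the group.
|Gal(Q(zeta_4549)/Q)| = phi(4549) = 4548; group ≅ (Z/4549Z)^* ≅ Z/4548Z

The n-th cyclotomic polynomial Φ_4549(x) is the minimal polynomial of zeta_4549 over Q and has degree phi(4549) = 4548. So Q(zeta_4549) is a degree-4548 Galois extension with Galois group (Z/4549Z)^*. (Z/4549Z)^* is cyclic since 4549 is an odd prime power (or 4). Hence Gal(Q(zeta_4549)/Q) ≅ Z/4548Z.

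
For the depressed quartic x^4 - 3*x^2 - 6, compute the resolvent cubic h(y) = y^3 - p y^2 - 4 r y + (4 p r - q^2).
h(y) = y^3 + 3*y^2 + 24*y + 72

Identify coefficients: p = -3, q = 0, r = -6.
Plug into h(y) = y^3 - p y^2 - 4 r y + (4 p r - q^2):
  h(y) = y^3 - (-3) y^2 - 4*(-6) y + (4*(-3)*(-6) - (0)^2)
       = y^3 + (3) y^2 + (24) y + (72).
Simplifying: h(y) = y^3 + 3*y^2 + 24*y + 72.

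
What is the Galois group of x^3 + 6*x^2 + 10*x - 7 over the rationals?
Gal(K/Q) = S_3 (symmetric group of order 6)

Compute the discriminant of x^3 + (6)*x^2 + (10)*x + (-7): Δ = -3235. Since Δ is not a rational square, the Galois group is not contained in A_3; it must be the full S_3 (irreducibility of the cubic rules out anything smaller).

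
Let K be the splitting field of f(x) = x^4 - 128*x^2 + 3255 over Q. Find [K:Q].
[K:Q] = 4

f factors as (x^2 - 35)(x^2 - 93); the splitting field is K = Q(sqrt(35), sqrt(93)). Since 35, 93, and 3255 are all non-squares in Q, the three subfields Q(sqrt(35)), Q(sqrt(93)), Q(sqrt(3255)) are distinct degree-2 extensions, so [K:Q] = 4 (Klein four Galois group).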